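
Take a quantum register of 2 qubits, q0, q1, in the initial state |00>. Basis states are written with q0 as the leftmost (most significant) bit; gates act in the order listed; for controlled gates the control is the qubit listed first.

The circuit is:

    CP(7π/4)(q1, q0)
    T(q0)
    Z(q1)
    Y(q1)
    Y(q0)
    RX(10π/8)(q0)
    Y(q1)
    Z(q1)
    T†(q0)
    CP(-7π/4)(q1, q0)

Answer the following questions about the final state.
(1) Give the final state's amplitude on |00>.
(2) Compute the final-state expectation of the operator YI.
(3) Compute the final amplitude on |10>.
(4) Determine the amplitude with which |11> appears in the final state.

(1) |00> carries amplitude sqrt(sqrt(2) + 2)/2 in the final state.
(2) The expectation value of YI is -1/2.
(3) |10> carries amplitude -sqrt(2 - sqrt(2))*exp(I*pi/4)/2 in the final state.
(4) The amplitude on |11> is 0.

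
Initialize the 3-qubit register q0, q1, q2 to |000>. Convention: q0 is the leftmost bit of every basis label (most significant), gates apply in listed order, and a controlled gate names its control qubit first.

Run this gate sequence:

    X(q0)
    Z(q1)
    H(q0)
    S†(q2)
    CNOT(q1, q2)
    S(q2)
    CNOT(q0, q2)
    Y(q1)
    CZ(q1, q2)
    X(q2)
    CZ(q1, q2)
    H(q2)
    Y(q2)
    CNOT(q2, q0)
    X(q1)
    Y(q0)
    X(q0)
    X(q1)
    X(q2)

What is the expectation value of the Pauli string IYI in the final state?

In the final state, IYI has expectation 0.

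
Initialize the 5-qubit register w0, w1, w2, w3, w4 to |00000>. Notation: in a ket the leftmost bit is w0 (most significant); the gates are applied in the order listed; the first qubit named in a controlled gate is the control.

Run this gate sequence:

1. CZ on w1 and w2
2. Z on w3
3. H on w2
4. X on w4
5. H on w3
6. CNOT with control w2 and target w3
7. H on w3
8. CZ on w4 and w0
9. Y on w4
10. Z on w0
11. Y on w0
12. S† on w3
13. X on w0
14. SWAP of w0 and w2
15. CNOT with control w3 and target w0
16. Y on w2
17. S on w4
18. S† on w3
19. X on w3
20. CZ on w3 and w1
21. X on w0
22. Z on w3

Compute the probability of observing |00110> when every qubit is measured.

Outcome |00110> occurs with probability 1/2.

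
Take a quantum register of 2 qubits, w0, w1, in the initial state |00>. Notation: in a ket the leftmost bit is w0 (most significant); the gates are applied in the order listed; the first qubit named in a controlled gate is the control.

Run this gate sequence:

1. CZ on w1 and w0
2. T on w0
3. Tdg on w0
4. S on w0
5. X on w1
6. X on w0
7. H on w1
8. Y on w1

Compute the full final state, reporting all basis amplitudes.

After the circuit, the state carries amplitude 0 on |00>, 0 on |01>, sqrt(2)*I/2 on |10>, sqrt(2)*I/2 on |11>.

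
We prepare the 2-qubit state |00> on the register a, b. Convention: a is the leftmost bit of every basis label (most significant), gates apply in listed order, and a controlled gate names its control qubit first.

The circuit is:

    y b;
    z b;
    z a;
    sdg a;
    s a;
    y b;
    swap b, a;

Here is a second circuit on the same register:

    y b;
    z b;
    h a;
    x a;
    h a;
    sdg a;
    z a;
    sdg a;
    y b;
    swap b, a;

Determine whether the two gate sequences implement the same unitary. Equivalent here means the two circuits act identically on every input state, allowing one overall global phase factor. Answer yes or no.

Yes: on every input state the two circuits agree up to one overall phase factor.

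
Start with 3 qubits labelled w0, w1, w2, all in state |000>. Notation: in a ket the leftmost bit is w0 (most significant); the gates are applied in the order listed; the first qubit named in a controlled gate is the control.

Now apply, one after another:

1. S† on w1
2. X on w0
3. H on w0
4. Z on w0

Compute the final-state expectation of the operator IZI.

The expectation value of IZI is 1.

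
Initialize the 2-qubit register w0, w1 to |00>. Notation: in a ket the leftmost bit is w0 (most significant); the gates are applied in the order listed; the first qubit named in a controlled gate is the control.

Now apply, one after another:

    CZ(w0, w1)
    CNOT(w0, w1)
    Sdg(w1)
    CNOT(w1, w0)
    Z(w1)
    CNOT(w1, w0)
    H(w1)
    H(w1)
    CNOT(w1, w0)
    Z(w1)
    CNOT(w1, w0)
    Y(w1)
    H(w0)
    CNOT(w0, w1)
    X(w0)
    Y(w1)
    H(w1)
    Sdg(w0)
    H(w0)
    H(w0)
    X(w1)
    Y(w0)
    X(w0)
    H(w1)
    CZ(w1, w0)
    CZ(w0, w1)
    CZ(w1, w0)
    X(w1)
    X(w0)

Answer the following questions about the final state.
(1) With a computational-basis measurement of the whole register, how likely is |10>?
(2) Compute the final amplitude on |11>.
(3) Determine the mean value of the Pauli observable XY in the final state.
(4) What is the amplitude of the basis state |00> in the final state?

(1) The probability of measuring |10> is 1/2. Key observation: the block from step 4 through step 11 cancels to the identity and can be dropped.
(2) The amplitude on |11> is 0.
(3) The observable XY averages to 1.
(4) |00> carries amplitude 0 in the final state.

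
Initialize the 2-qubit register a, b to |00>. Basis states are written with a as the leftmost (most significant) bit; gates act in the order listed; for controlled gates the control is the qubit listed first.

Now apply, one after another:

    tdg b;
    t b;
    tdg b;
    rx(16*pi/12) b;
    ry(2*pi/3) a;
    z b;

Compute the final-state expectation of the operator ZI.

In the final state, ZI has expectation -1/2.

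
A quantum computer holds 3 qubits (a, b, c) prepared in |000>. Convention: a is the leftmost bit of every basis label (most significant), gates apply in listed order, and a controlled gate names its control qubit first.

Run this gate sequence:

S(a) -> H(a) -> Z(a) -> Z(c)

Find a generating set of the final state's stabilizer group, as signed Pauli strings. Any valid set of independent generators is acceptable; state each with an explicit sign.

The final state is stabilized by the group generated by -XII, +IZI, +IIZ; other independent generating sets are equally valid.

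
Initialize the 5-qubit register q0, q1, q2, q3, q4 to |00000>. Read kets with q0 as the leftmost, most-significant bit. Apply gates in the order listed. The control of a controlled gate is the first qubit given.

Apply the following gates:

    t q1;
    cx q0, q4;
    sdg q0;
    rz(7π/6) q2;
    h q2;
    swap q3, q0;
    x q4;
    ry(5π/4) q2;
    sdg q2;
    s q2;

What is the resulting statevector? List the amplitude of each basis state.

The resulting statevector has amplitude sqrt(2)*(sqrt(2 - sqrt(2)) + sqrt(sqrt(2) + 2))*exp(5*I*pi/12)/4 on |00001>, sqrt(2)*(-sqrt(sqrt(2) + 2) + sqrt(2 - sqrt(2)))*exp(5*I*pi/12)/4 on |00101>, and 0 on every other basis state.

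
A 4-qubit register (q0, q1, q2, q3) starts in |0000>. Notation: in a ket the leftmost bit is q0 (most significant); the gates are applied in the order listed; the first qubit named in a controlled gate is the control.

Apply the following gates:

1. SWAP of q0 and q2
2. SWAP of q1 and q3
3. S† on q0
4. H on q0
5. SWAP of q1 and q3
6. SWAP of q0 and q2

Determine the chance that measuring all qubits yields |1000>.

Outcome |1000> occurs with probability 0.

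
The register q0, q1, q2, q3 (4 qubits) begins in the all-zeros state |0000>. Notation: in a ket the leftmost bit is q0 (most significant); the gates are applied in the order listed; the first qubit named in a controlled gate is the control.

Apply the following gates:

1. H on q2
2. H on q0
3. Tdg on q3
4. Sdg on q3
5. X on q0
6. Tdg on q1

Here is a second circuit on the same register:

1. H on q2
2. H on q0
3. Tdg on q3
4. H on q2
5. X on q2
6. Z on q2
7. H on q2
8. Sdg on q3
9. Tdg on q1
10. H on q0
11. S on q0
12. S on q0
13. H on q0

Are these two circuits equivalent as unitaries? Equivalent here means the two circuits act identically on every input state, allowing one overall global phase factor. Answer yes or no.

No: there is an input state on which the two circuits produce genuinely different outputs (not merely differing by a phase).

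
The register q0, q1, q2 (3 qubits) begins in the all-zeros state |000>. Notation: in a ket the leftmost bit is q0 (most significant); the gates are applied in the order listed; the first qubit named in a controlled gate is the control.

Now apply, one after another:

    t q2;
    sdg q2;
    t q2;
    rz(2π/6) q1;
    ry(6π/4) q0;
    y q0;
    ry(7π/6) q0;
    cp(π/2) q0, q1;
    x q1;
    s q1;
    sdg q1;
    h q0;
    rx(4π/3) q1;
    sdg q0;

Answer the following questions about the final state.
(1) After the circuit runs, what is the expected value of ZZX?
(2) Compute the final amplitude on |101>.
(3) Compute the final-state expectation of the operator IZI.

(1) In the final state, ZZX has expectation 0. Key observation: steps 10-11 multiply out to the identity, so the circuit reduces to the remaining gates.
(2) The amplitude on |101> is 0.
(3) The observable IZI averages to 1/2.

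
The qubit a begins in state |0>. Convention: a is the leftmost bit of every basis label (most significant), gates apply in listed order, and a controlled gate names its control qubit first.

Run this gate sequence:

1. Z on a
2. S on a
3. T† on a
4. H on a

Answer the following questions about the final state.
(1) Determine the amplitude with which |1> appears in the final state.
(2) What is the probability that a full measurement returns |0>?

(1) |1> carries amplitude sqrt(2)/2 in the final state.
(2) A full measurement returns |0> with probability 1/2.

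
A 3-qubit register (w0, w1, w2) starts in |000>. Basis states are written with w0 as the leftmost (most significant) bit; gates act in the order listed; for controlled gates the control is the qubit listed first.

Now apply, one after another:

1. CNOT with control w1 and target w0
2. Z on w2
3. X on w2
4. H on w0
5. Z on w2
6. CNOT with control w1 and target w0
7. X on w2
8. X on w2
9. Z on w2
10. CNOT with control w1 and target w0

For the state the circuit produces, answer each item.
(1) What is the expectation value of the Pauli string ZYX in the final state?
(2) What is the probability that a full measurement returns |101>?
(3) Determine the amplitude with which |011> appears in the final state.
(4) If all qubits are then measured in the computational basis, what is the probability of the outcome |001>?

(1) In the final state, ZYX has expectation 0.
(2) The probability of measuring |101> is 1/2.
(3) The amplitude on |011> is 0.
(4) Outcome |001> occurs with probability 1/2.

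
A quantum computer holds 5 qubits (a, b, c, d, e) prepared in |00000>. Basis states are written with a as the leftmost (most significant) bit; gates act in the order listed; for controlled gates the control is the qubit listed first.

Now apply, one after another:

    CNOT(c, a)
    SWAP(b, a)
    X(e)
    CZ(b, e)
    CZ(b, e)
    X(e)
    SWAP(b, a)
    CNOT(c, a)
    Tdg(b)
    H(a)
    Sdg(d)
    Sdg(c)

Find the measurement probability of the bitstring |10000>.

The probability of measuring |10000> is 1/2. Key observation: steps 1-8 multiply out to the identity, so the circuit reduces to the remaining gates.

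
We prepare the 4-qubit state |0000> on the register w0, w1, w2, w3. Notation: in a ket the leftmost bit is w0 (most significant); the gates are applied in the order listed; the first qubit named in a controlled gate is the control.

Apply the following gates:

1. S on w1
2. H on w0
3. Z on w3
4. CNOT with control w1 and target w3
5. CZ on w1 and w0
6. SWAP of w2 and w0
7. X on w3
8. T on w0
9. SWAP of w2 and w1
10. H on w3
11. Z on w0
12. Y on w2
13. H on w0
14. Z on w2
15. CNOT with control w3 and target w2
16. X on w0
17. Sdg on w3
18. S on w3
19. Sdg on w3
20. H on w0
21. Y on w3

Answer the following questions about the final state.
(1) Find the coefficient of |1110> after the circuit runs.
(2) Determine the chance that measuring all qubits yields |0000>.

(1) The final state's coefficient on |1110> equals 0. Key observation: the block from step 18 through step 19 cancels to the identity and can be dropped.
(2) Outcome |0000> occurs with probability 1/4.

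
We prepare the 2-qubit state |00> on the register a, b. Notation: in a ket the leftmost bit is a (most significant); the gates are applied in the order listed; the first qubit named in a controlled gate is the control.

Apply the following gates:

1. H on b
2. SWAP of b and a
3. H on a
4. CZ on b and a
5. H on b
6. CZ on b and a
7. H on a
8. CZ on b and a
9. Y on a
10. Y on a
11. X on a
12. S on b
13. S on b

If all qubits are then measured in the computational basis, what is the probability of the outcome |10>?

A full measurement returns |10> with probability 1/4.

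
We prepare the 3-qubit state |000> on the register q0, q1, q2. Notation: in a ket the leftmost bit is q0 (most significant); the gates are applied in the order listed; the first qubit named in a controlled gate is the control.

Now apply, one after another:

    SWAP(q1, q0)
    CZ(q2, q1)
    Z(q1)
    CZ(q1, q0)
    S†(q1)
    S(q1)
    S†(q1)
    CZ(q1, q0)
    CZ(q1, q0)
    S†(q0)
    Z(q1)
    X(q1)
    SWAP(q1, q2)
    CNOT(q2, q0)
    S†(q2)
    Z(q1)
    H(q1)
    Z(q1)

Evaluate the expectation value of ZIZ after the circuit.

The observable ZIZ averages to 1. Key observation: gates 8-9 undo each other exactly, leaving only the rest of the circuit to track.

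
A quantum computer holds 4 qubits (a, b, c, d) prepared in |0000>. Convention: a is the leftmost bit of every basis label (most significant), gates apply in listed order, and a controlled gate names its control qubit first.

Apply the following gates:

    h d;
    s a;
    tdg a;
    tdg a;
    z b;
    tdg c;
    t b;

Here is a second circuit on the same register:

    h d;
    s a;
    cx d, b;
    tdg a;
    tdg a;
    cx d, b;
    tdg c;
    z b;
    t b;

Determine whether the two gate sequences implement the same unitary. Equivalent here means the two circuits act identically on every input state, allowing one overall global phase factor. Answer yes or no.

Yes: on every input state the two circuits agree up to one overall phase factor.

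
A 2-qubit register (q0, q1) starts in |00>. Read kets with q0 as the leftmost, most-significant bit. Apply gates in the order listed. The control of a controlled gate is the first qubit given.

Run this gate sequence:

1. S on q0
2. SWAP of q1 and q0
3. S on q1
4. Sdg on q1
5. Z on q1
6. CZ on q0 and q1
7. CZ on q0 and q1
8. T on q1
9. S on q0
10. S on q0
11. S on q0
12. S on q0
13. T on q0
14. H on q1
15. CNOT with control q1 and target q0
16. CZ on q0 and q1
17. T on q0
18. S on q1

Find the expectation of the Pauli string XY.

In the final state, XY has expectation -sqrt(2)/2.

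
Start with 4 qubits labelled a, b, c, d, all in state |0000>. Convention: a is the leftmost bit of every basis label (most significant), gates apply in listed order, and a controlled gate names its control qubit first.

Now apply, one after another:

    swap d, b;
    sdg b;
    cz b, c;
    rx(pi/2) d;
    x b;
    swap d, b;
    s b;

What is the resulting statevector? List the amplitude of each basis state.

The resulting statevector has amplitude sqrt(2)/2 on |0001>, sqrt(2)/2 on |0101>, and 0 on every other basis state.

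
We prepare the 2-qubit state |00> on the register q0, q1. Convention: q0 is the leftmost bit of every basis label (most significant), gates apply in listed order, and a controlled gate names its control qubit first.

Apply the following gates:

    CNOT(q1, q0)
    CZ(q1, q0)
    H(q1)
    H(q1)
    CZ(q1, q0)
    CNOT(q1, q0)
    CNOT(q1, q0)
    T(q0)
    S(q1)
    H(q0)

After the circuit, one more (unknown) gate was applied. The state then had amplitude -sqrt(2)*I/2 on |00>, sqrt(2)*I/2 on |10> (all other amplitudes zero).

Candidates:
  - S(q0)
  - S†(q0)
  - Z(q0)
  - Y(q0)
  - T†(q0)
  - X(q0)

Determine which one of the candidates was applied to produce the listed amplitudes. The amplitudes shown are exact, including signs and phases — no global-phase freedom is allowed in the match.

The applied gate was Y(q0). Key observation: gates 1-6 undo each other exactly, leaving only the rest of the circuit to track.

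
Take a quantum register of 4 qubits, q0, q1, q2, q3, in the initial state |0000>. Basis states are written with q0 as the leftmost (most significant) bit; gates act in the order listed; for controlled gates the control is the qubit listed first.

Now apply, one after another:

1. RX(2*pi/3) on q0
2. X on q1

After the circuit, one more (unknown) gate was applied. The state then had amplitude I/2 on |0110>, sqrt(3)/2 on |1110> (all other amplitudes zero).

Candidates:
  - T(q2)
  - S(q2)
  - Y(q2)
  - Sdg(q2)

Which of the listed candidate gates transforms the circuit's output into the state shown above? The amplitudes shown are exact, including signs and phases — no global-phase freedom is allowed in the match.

The applied gate was Y(q2).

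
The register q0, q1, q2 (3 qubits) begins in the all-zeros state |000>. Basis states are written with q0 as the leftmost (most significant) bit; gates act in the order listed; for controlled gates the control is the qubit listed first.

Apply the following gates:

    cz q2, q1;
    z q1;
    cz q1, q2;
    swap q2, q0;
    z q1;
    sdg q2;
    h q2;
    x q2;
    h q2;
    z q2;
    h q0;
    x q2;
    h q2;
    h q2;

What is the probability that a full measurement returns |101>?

Outcome |101> occurs with probability 1/2. Key observation: the block from step 7 through step 10 cancels to the identity and can be dropped.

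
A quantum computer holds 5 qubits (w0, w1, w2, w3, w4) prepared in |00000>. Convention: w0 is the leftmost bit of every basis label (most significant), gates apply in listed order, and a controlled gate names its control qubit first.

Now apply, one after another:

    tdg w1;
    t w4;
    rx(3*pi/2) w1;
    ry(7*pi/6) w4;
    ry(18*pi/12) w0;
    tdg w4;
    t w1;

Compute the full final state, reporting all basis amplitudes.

The resulting statevector has amplitude -sqrt(6)/8 + sqrt(2)/8 on |00000>, (-sqrt(6) - sqrt(2))*exp(3*I*pi/4)/8 on |00001>, (-sqrt(6) + sqrt(2))*exp(3*I*pi/4)/8 on |01000>, I*(sqrt(2) + sqrt(6))/8 on |01001>, -sqrt(2)/8 + sqrt(6)/8 on |10000>, (sqrt(2) + sqrt(6))*exp(3*I*pi/4)/8 on |10001>, (-sqrt(2) + sqrt(6))*exp(3*I*pi/4)/8 on |11000>, I*(-sqrt(6) - sqrt(2))/8 on |11001>, and 0 on every other basis state.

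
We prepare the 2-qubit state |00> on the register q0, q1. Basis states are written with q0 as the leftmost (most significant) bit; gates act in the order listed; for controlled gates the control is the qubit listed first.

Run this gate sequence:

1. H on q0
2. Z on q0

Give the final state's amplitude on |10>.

|10> carries amplitude -sqrt(2)/2 in the final state.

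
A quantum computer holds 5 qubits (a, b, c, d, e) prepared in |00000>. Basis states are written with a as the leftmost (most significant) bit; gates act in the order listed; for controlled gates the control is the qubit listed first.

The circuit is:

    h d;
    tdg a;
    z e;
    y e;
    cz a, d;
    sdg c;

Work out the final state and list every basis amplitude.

The resulting statevector has amplitude sqrt(2)*I/2 on |00001>, sqrt(2)*I/2 on |00011>, and 0 on every other basis state.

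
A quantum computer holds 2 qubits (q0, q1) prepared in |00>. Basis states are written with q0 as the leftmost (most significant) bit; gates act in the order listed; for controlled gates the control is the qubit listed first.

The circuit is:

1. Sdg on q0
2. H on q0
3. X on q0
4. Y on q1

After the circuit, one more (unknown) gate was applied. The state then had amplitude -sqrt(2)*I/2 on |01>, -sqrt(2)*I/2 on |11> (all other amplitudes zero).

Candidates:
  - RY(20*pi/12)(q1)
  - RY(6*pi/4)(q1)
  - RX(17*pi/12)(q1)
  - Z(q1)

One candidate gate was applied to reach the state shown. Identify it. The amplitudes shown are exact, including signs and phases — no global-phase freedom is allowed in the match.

The applied gate was Z(q1).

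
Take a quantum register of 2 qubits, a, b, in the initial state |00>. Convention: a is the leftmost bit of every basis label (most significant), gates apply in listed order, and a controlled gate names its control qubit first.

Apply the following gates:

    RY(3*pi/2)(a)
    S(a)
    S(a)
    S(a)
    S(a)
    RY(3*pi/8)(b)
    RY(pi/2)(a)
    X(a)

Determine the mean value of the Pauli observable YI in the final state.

In the final state, YI has expectation 0. Key observation: the block from step 2 through step 5 cancels to the identity and can be dropped.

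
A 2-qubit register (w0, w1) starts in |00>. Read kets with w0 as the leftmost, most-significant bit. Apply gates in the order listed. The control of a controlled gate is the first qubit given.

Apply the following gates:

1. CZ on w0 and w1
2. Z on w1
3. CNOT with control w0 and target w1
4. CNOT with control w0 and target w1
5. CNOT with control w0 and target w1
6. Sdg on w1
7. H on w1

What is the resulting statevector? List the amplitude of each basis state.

The resulting statevector has amplitude sqrt(2)/2 on |00>, sqrt(2)/2 on |01>, 0 on |10>, 0 on |11>. Key observation: gates 3-4 undo each other exactly, leaving only the rest of the circuit to track.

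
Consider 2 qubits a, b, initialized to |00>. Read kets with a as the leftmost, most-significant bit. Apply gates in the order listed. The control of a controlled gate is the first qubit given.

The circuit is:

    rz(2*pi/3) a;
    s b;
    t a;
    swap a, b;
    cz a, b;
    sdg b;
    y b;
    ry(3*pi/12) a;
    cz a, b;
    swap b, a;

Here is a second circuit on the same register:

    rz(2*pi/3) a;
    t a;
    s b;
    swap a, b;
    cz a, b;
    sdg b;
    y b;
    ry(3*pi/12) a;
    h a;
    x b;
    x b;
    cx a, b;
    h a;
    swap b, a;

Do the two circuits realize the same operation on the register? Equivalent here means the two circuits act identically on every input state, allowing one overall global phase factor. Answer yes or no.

No: there is an input state on which the two circuits produce genuinely different outputs (not merely differing by a phase).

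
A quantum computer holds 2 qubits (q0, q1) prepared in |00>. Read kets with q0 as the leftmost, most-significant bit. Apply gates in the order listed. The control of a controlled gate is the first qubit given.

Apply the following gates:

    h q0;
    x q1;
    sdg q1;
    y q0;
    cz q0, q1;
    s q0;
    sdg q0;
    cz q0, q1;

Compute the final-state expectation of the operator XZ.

The observable XZ averages to 1.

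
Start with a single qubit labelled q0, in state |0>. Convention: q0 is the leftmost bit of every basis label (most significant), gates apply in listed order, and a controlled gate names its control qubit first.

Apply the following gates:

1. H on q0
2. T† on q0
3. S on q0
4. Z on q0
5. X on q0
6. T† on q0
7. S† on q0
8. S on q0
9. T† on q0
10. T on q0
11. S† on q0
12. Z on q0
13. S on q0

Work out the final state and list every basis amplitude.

After the circuit, the state carries amplitude -sqrt(2)*exp(I*pi/4)/2 on |0>, sqrt(2)*exp(3*I*pi/4)/2 on |1>.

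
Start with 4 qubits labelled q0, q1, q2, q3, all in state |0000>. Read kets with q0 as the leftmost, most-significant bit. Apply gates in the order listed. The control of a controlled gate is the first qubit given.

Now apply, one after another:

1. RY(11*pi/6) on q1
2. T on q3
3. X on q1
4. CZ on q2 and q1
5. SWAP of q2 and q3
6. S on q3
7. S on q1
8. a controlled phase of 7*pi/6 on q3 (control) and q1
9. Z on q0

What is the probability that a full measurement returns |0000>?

Outcome |0000> occurs with probability 1/2 - sqrt(3)/4.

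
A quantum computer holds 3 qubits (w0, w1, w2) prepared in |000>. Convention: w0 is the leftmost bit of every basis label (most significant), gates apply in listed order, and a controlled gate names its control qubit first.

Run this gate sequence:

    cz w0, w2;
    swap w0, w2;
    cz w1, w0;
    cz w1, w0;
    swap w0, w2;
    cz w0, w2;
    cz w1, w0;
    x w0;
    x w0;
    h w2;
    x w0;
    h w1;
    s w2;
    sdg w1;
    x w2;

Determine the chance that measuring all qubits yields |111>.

The probability of measuring |111> is 1/4. Key observation: the block from step 1 through step 6 cancels to the identity and can be dropped.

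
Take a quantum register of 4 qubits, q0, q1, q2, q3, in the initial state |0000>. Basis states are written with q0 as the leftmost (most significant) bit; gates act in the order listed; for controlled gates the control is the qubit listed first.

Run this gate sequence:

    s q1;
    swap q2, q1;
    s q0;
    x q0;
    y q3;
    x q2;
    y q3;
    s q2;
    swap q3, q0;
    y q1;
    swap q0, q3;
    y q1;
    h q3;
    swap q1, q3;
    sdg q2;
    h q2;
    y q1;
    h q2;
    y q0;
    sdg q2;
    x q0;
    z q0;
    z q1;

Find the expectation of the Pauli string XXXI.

In the final state, XXXI has expectation 0.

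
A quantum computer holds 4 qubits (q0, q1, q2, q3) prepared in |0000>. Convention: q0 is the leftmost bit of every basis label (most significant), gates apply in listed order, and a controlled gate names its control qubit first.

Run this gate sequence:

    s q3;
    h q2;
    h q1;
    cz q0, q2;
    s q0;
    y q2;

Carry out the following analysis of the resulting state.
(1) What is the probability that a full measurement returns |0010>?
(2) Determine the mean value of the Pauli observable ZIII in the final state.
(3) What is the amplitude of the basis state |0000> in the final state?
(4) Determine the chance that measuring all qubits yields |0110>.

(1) The probability of measuring |0010> is 1/4.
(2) The observable ZIII averages to 1.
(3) |0000> carries amplitude -I/2 in the final state.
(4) The probability of measuring |0110> is 1/4.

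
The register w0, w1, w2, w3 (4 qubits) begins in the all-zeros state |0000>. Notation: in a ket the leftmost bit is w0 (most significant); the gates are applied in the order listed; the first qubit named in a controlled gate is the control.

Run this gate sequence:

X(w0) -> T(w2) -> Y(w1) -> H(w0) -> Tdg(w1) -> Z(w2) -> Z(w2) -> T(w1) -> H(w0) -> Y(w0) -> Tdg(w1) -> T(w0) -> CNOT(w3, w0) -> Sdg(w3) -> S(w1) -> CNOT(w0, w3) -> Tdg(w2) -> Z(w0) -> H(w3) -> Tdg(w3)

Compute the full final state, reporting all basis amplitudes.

The resulting statevector has amplitude sqrt(2)*exp(I*pi/4)/2 on |0100>, sqrt(2)/2 on |0101>, and 0 on every other basis state.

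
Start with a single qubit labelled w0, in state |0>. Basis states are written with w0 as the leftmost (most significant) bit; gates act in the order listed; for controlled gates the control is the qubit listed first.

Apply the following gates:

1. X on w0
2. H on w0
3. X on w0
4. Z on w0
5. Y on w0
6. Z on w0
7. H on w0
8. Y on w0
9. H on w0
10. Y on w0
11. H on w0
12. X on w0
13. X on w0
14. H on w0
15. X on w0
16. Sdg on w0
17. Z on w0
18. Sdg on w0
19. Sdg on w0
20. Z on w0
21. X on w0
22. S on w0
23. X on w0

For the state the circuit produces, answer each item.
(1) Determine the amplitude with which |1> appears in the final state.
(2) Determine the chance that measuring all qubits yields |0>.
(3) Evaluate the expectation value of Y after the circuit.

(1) The final state's coefficient on |1> equals sqrt(2)/2. Key observation: steps 11-14 multiply out to the identity, so the circuit reduces to the remaining gates.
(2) A full measurement returns |0> with probability 1/2.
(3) The observable Y averages to 0.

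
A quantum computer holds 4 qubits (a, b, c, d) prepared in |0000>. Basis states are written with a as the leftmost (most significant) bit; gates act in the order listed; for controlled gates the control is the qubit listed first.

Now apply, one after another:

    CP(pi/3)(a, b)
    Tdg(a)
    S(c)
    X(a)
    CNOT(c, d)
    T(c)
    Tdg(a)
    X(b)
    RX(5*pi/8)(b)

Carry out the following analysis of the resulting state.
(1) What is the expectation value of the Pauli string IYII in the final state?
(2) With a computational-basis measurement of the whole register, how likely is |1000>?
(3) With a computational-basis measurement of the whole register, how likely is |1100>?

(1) The observable IYII averages to sqrt(sqrt(2) + 2)/2.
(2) Outcome |1000> occurs with probability sin(5*pi/16)**2.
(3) A full measurement returns |1100> with probability cos(5*pi/16)**2.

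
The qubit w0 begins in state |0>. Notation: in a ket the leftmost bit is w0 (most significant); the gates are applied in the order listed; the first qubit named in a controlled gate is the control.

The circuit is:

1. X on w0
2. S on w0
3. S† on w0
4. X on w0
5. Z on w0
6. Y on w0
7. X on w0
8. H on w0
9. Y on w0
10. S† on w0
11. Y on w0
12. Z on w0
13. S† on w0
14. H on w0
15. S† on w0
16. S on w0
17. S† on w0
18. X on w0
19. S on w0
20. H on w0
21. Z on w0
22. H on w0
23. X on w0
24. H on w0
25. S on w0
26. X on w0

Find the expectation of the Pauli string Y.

The observable Y averages to -1. Key observation: the block from step 16 through step 17 cancels to the identity and can be dropped.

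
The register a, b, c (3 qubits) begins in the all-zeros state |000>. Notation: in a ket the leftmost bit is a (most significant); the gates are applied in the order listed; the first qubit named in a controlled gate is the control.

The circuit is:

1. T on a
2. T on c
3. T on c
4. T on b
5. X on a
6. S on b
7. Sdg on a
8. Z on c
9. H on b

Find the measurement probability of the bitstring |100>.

Outcome |100> occurs with probability 1/2.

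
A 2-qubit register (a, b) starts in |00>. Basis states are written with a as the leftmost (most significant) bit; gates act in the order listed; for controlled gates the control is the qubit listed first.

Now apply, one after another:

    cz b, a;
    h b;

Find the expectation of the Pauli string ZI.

The expectation value of ZI is 1.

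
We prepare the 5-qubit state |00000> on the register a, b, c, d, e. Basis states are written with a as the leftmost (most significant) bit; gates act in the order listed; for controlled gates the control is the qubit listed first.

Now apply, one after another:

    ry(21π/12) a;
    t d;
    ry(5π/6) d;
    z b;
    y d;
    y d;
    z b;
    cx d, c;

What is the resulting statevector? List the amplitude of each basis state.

The resulting statevector has amplitude sqrt(sqrt(2) + 2)*(-sqrt(6) + sqrt(2))/8 on |00000>, sqrt(sqrt(2) + 2)*(-sqrt(6) - sqrt(2))/8 on |00110>, sqrt(2 - sqrt(2))*(-sqrt(2) + sqrt(6))/8 on |10000>, sqrt(2 - sqrt(2))*(sqrt(2) + sqrt(6))/8 on |10110>, and 0 on every other basis state. Key observation: steps 4-7 multiply out to the identity, so the circuit reduces to the remaining gates.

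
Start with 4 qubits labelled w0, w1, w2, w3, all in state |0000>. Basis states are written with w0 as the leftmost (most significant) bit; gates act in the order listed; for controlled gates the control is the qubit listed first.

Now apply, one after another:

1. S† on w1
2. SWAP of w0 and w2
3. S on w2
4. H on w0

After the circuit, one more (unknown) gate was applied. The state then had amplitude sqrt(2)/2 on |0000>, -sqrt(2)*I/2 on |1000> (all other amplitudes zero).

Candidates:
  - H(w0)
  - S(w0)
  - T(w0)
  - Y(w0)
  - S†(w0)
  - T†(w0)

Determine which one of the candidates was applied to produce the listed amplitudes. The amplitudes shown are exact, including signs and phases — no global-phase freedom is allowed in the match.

The unique candidate consistent with the amplitudes is S†(w0).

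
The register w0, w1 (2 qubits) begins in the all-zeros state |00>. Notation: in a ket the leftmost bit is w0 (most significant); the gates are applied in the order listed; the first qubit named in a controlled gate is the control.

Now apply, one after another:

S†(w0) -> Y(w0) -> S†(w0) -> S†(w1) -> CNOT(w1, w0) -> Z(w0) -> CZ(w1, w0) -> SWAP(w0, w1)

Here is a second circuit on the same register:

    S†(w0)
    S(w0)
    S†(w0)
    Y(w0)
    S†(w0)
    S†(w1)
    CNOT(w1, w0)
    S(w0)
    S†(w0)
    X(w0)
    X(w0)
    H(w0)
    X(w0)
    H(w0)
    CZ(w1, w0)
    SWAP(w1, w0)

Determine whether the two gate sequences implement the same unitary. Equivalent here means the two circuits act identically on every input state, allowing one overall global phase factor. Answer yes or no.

Yes: on every input state the two circuits agree up to one overall phase factor.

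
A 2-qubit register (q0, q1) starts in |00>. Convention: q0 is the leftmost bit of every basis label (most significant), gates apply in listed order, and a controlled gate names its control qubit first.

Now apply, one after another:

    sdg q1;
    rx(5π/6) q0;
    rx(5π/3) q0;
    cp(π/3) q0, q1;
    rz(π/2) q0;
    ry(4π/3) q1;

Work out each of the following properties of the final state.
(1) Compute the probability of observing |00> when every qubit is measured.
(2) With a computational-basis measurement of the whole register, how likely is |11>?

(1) Outcome |00> occurs with probability 1/8.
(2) A full measurement returns |11> with probability 3/8.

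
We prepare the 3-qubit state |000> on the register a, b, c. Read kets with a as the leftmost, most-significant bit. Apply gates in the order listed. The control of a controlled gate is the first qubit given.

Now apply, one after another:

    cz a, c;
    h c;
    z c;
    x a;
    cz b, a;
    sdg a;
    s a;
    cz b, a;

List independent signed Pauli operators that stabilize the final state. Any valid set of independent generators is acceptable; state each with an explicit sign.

One valid set of independent stabilizer generators is -IIX, -ZII, +IZI (any independent generating set of the same group is equally correct). Key observation: the block from step 5 through step 8 cancels to the identity and can be dropped.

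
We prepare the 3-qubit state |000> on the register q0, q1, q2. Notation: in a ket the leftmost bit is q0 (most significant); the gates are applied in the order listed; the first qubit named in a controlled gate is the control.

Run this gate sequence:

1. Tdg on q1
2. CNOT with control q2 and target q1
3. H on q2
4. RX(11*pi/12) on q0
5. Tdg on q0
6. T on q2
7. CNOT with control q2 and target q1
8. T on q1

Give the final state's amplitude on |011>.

The final state's coefficient on |011> equals -I*sqrt(12 - 6*sqrt(2))/8 + I*sqrt(2*sqrt(2) + 4)/8.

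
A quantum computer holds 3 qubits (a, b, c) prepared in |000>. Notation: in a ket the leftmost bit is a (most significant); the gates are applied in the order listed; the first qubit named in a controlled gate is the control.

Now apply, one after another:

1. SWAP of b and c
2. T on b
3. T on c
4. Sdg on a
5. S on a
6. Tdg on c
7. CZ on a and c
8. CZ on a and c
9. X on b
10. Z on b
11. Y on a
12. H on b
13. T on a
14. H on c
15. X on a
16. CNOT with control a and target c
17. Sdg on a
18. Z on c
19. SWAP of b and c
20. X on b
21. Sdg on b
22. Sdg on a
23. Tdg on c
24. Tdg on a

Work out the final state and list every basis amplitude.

The final amplitudes are exp(3*I*pi/4)/2 on |000>, -I/2 on |001>, -exp(I*pi/4)/2 on |010>, 1/2 on |011>, 0 on |100>, 0 on |101>, 0 on |110>, 0 on |111>. Key observation: the block from step 3 through step 6 cancels to the identity and can be dropped.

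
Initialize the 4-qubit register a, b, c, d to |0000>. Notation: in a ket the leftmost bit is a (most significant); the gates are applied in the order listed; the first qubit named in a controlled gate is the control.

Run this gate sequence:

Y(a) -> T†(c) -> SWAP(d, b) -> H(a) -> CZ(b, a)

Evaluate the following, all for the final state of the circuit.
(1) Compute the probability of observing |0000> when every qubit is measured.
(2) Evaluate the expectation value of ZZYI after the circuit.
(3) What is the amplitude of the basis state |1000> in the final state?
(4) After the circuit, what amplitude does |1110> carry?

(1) The probability of measuring |0000> is 1/2.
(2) The observable ZZYI averages to 0.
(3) |1000> carries amplitude -sqrt(2)*I/2 in the final state.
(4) The final state's coefficient on |1110> equals 0.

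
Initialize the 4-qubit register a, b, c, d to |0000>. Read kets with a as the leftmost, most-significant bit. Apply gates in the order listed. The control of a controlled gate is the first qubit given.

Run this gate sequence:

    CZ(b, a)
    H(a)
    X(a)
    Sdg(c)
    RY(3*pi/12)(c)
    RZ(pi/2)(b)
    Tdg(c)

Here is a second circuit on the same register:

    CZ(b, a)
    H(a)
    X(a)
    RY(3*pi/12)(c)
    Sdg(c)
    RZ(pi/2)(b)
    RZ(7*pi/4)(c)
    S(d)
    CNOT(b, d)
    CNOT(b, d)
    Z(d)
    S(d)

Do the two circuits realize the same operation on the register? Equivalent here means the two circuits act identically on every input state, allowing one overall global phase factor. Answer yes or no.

No, they are not equivalent — no single phase factor reconciles the two unitaries.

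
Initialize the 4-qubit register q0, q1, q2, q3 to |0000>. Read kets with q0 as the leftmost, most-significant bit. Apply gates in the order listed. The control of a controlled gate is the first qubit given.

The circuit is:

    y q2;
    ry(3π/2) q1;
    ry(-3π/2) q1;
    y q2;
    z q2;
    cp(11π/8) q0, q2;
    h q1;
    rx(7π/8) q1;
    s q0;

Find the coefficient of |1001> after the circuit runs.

The amplitude on |1001> is 0. Key observation: steps 1-4 multiply out to the identity, so the circuit reduces to the remaining gates.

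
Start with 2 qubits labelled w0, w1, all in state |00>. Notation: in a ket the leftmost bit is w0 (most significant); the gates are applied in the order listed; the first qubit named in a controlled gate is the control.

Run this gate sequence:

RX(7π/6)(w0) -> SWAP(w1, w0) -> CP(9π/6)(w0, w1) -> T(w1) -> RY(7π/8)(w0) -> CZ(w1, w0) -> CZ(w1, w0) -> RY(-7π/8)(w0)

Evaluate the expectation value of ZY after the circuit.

The expectation value of ZY is sqrt(2)/4. Key observation: gates 5-8 undo each other exactly, leaving only the rest of the circuit to track.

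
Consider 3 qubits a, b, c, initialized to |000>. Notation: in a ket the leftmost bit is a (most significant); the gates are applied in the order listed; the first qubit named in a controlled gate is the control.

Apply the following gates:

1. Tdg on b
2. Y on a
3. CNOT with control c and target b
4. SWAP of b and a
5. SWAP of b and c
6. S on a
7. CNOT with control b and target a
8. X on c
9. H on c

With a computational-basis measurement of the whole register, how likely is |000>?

Outcome |000> occurs with probability 1/2.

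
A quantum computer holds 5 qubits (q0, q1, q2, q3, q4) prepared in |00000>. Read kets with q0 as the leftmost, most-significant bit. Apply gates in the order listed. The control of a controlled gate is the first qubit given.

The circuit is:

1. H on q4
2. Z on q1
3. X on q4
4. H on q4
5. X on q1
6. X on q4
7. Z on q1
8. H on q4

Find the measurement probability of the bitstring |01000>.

Outcome |01000> occurs with probability 1/2.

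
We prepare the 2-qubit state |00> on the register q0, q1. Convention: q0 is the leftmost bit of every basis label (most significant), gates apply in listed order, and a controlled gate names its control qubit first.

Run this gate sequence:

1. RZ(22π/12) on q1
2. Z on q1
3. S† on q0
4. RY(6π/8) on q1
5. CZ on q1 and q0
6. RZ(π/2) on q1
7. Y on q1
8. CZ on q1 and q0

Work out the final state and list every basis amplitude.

The final amplitudes are sqrt(sqrt(2) + 2)*exp(5*I*pi/6)/2 on |00>, -sqrt(2 - sqrt(2))*exp(I*pi/3)/2 on |01>, 0 on |10>, 0 on |11>.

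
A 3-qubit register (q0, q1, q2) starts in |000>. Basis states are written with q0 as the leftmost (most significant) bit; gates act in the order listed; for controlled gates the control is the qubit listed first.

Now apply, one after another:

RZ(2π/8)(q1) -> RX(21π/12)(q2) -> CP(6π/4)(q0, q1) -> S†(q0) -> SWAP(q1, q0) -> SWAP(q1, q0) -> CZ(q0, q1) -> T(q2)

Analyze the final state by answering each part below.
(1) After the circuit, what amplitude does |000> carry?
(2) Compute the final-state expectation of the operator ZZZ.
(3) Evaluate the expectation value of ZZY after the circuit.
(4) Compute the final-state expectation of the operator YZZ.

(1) The amplitude on |000> is sqrt(sqrt(2) + 2)*exp(7*I*pi/8)/2. Key observation: the block from step 5 through step 6 cancels to the identity and can be dropped.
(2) In the final state, ZZZ has expectation sqrt(2)/2.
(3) In the final state, ZZY has expectation 1/2.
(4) The observable YZZ averages to 0.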